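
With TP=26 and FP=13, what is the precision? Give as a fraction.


Precision = TP / (TP + FP) = 26 / 39 = 2/3.

2/3


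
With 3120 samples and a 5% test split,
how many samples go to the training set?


Test set = 3120 * 5% = 156. Training set = 3120 - 156 = 2964.

2964


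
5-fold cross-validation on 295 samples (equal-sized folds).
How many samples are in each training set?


Each validation fold has 295/5 = 59 samples. Training set = 295 - 59 = 236.

236


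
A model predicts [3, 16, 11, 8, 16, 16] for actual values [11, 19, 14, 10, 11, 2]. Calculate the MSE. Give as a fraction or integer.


MSE = (1/6) * ((11-3)^2=64 + (19-16)^2=9 + (14-11)^2=9 + (10-8)^2=4 + (11-16)^2=25 + (2-16)^2=196). Sum = 307. MSE = 307/6.

307/6


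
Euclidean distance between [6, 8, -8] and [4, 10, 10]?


d = sqrt(sum of squared differences). (6-4)^2=4, (8-10)^2=4, (-8-10)^2=324. Sum = 332.

sqrt(332)


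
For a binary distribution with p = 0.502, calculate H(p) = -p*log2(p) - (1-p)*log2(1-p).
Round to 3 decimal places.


H = -0.502*log2(0.502) - 0.498*log2(0.498) = 1.000.

1.000


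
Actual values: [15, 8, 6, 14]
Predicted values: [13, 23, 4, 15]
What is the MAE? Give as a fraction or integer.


MAE = (1/4) * (|15-13|=2 + |8-23|=15 + |6-4|=2 + |14-15|=1). Sum = 20. MAE = 5.

5


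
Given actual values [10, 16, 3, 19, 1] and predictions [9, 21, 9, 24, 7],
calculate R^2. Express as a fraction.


Mean(y) = 49/5. SS_res = 123. SS_tot = 1234/5. R^2 = 1 - 123/(1234/5) = 619/1234.

619/1234


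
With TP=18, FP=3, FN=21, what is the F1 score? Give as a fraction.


Precision = 18/21 = 6/7. Recall = 18/39 = 6/13. F1 = 2*P*R/(P+R) = 3/5.

3/5


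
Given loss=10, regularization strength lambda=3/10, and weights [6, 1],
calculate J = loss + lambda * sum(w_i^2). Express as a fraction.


L2 sq norm = sum(w^2) = 37. J = 10 + 3/10 * 37 = 211/10.

211/10


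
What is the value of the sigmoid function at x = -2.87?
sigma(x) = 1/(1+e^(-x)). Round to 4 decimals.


sigma(-2.87) = 1/(1+e^(2.87)) = 1/(1+17.637018) = 1/18.637018 = 0.0537.

0.0537


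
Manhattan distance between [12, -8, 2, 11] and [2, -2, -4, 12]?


d = sum of absolute differences: |12-2|=10 + |-8--2|=6 + |2--4|=6 + |11-12|=1 = 23.

23


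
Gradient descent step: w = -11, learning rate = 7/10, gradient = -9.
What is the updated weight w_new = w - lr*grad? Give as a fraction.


w_new = -11 - 7/10 * -9 = -11 - -63/10 = -47/10.

-47/10


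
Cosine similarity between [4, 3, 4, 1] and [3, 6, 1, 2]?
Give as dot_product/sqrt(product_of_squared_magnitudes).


dot = 36. |a|^2 = 42, |b|^2 = 50. cos = 36/sqrt(2100).

36/sqrt(2100)


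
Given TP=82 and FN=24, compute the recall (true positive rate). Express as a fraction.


Recall = TP / (TP + FN) = 82 / 106 = 41/53.

41/53


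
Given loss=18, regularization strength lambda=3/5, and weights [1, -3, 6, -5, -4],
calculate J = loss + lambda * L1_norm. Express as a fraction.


L1 norm = sum(|w|) = 19. J = 18 + 3/5 * 19 = 147/5.

147/5


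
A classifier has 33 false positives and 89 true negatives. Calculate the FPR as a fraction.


FPR = FP / (FP + TN) = 33 / 122 = 33/122.

33/122


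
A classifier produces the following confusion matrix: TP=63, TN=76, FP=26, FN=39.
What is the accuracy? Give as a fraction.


Accuracy = (TP + TN) / (TP + TN + FP + FN) = (63 + 76) / 204 = 139/204.

139/204


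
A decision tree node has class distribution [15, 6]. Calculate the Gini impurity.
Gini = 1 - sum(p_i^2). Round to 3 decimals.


Total = 21. Proportions: 15/21, 6/21. sum(p_i^2) = 0.5918. Gini = 1 - 0.5918 = 0.4082, which rounds to 0.408.

0.408


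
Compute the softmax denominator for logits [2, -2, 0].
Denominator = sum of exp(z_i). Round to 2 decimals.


Denom = e^2=7.3891 + e^-2=0.1353 + e^0=1.0000. Sum = 8.5244, which rounds to 8.52.

8.52


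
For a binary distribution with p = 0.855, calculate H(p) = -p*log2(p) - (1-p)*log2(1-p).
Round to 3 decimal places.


H = -0.855*log2(0.855) - 0.145*log2(0.145) = 0.597.

0.597


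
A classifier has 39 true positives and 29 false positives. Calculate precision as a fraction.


Precision = TP / (TP + FP) = 39 / 68 = 39/68.

39/68


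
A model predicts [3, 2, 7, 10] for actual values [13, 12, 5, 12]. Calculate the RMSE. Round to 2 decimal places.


MSE = 52.0000. RMSE = sqrt(52.0000) = 7.21.

7.21


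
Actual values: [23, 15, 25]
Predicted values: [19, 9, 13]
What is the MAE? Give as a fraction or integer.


MAE = (1/3) * (|23-19|=4 + |15-9|=6 + |25-13|=12). Sum = 22. MAE = 22/3.

22/3


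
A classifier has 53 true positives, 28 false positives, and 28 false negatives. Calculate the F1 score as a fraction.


Precision = 53/81 = 53/81. Recall = 53/81 = 53/81. F1 = 2*P*R/(P+R) = 53/81.

53/81


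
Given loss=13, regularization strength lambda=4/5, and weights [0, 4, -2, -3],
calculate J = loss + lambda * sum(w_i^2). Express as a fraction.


L2 sq norm = sum(w^2) = 29. J = 13 + 4/5 * 29 = 181/5.

181/5


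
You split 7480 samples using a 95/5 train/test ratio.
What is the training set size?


Test set = 7480 * 5% = 374. Training set = 7480 - 374 = 7106.

7106


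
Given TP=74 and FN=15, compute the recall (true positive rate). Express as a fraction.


Recall = TP / (TP + FN) = 74 / 89 = 74/89.

74/89


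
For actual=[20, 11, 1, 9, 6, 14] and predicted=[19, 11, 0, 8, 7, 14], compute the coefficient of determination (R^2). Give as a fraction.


Mean(y) = 61/6. SS_res = 4. SS_tot = 1289/6. R^2 = 1 - 4/(1289/6) = 1265/1289.

1265/1289


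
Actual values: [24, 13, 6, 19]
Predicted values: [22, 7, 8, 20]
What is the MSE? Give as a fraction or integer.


MSE = (1/4) * ((24-22)^2=4 + (13-7)^2=36 + (6-8)^2=4 + (19-20)^2=1). Sum = 45. MSE = 45/4.

45/4


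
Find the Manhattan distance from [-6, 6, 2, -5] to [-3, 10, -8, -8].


d = sum of absolute differences: |-6--3|=3 + |6-10|=4 + |2--8|=10 + |-5--8|=3 = 20.

20


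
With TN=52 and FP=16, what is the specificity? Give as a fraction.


Specificity = TN / (TN + FP) = 52 / 68 = 13/17.

13/17


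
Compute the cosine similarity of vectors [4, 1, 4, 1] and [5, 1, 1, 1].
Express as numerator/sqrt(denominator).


dot = 26. |a|^2 = 34, |b|^2 = 28. cos = 26/sqrt(952).

26/sqrt(952)


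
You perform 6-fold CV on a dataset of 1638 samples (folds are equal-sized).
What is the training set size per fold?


Each validation fold has 1638/6 = 273 samples. Training set = 1638 - 273 = 1365.

1365


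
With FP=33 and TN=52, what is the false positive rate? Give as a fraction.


FPR = FP / (FP + TN) = 33 / 85 = 33/85.

33/85


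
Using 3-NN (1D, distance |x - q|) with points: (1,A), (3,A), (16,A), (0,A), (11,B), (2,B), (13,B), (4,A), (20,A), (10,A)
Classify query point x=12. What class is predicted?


Distances: |1-12|=11, |3-12|=9, |16-12|=4, |0-12|=12, |11-12|=1, |2-12|=10, |13-12|=1, |4-12|=8, |20-12|=8, |10-12|=2. 3 nearest: (11,B), (13,B), (10,A). Counts: {'B': 2, 'A': 1}. Majority class: B.

B


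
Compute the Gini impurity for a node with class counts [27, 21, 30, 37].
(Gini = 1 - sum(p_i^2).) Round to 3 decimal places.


Total = 115. Proportions: 27/115, 21/115, 30/115, 37/115. sum(p_i^2) = 0.2600. Gini = 1 - 0.2600 = 0.7400, which rounds to 0.740.

0.740


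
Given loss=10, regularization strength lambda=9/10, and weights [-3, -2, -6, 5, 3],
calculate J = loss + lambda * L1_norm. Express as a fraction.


L1 norm = sum(|w|) = 19. J = 10 + 9/10 * 19 = 271/10.

271/10


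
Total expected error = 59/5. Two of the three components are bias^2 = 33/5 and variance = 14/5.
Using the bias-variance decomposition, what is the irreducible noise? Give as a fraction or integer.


Total error = bias^2 + variance + irreducible noise. So irreducible noise = 59/5 - 33/5 - 14/5 = 12/5.

12/5


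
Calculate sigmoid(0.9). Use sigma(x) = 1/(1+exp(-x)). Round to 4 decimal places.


sigma(0.9) = 1/(1+e^(-0.9)) = 1/(1+0.406570) = 1/1.406570 = 0.7109.

0.7109


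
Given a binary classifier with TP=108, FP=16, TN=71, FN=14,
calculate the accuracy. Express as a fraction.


Accuracy = (TP + TN) / (TP + TN + FP + FN) = (108 + 71) / 209 = 179/209.

179/209


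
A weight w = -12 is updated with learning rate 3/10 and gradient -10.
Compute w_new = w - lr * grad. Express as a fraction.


w_new = -12 - 3/10 * -10 = -12 - -3 = -9.

-9


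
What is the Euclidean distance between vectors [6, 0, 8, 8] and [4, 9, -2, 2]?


d = sqrt(sum of squared differences). (6-4)^2=4, (0-9)^2=81, (8--2)^2=100, (8-2)^2=36. Sum = 221.

sqrt(221)


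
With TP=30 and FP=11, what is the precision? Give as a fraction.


Precision = TP / (TP + FP) = 30 / 41 = 30/41.

30/41


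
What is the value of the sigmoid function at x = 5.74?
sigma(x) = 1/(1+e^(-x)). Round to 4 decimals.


sigma(5.74) = 1/(1+e^(-5.74)) = 1/(1+0.003215) = 1/1.003215 = 0.9968.

0.9968


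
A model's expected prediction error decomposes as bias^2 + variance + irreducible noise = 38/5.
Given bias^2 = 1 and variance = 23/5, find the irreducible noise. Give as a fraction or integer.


Total error = bias^2 + variance + irreducible noise. So irreducible noise = 38/5 - 1 - 23/5 = 2.

2


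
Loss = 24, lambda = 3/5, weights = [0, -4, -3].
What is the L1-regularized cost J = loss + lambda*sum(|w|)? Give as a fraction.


L1 norm = sum(|w|) = 7. J = 24 + 3/5 * 7 = 141/5.

141/5


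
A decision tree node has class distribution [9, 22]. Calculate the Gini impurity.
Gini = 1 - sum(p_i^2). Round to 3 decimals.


Total = 31. Proportions: 9/31, 22/31. sum(p_i^2) = 0.5879. Gini = 1 - 0.5879 = 0.4121, which rounds to 0.412.

0.412


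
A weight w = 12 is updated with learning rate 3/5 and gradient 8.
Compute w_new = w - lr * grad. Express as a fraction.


w_new = 12 - 3/5 * 8 = 12 - 24/5 = 36/5.

36/5


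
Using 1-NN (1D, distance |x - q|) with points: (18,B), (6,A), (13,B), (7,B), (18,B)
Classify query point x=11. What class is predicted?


Distances: |18-11|=7, |6-11|=5, |13-11|=2, |7-11|=4, |18-11|=7. 1 nearest: (13,B). Counts: {'B': 1}. Majority class: B.

B


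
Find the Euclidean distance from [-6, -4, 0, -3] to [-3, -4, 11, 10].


d = sqrt(sum of squared differences). (-6--3)^2=9, (-4--4)^2=0, (0-11)^2=121, (-3-10)^2=169. Sum = 299.

sqrt(299)


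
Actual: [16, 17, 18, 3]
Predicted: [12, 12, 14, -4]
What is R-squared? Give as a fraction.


Mean(y) = 27/2. SS_res = 106. SS_tot = 149. R^2 = 1 - 106/(149) = 43/149.

43/149


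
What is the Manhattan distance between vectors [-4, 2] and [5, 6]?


d = sum of absolute differences: |-4-5|=9 + |2-6|=4 = 13.

13


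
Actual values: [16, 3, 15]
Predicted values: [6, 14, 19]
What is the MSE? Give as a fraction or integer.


MSE = (1/3) * ((16-6)^2=100 + (3-14)^2=121 + (15-19)^2=16). Sum = 237. MSE = 79.

79


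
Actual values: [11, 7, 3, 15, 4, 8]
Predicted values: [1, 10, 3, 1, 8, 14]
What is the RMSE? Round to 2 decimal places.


MSE = 59.5000. RMSE = sqrt(59.5000) = 7.71.

7.71


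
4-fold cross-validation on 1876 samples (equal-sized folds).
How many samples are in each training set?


Each validation fold has 1876/4 = 469 samples. Training set = 1876 - 469 = 1407.

1407


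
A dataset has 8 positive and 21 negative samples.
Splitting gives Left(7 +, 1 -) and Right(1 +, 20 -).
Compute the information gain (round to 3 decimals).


H(parent) = 0.8498. H(left) = 0.5436, H(right) = 0.2762. Weighted = (8/29)*0.5436 + (21/29)*0.2762 = 0.3500. IG = 0.8498 - 0.3500 = 0.4998, which rounds to 0.500.

0.500


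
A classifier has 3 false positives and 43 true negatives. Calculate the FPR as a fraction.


FPR = FP / (FP + TN) = 3 / 46 = 3/46.

3/46


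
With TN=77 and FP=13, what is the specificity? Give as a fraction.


Specificity = TN / (TN + FP) = 77 / 90 = 77/90.

77/90


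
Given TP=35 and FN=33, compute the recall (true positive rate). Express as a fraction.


Recall = TP / (TP + FN) = 35 / 68 = 35/68.

35/68


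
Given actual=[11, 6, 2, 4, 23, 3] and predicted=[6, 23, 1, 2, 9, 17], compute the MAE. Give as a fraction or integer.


MAE = (1/6) * (|11-6|=5 + |6-23|=17 + |2-1|=1 + |4-2|=2 + |23-9|=14 + |3-17|=14). Sum = 53. MAE = 53/6.

53/6


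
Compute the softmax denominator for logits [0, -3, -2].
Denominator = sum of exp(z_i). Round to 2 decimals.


Denom = e^0=1.0000 + e^-3=0.0498 + e^-2=0.1353. Sum = 1.1851, which rounds to 1.19.

1.19


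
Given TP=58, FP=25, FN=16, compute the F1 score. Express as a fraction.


Precision = 58/83 = 58/83. Recall = 58/74 = 29/37. F1 = 2*P*R/(P+R) = 116/157.

116/157


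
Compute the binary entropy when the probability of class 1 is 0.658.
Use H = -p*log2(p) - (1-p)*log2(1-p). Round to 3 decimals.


H = -0.658*log2(0.658) - 0.342*log2(0.342) = 0.927.

0.927


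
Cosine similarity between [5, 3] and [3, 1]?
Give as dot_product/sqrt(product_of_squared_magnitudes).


dot = 18. |a|^2 = 34, |b|^2 = 10. cos = 18/sqrt(340).

18/sqrt(340)


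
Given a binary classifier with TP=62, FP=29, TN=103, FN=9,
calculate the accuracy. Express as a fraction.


Accuracy = (TP + TN) / (TP + TN + FP + FN) = (62 + 103) / 203 = 165/203.

165/203


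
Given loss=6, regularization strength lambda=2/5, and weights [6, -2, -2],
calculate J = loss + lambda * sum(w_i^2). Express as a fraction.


L2 sq norm = sum(w^2) = 44. J = 6 + 2/5 * 44 = 118/5.

118/5


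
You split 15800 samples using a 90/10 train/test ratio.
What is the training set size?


Test set = 15800 * 10% = 1580. Training set = 15800 - 1580 = 14220.

14220


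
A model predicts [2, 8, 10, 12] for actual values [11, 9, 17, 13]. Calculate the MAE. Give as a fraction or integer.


MAE = (1/4) * (|11-2|=9 + |9-8|=1 + |17-10|=7 + |13-12|=1). Sum = 18. MAE = 9/2.

9/2


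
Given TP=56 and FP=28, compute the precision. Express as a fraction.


Precision = TP / (TP + FP) = 56 / 84 = 2/3.

2/3


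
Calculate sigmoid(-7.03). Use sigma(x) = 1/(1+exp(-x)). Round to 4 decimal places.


sigma(-7.03) = 1/(1+e^(7.03)) = 1/(1+1130.030610) = 1/1131.030610 = 0.0009.

0.0009


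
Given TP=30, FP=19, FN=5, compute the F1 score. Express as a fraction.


Precision = 30/49 = 30/49. Recall = 30/35 = 6/7. F1 = 2*P*R/(P+R) = 5/7.

5/7


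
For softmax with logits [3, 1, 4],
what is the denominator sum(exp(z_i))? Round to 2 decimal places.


Denom = e^3=20.0855 + e^1=2.7183 + e^4=54.5982. Sum = 77.4020, which rounds to 77.40.

77.40


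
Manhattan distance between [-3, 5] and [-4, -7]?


d = sum of absolute differences: |-3--4|=1 + |5--7|=12 = 13.

13


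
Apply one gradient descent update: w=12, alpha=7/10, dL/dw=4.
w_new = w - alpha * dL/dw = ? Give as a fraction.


w_new = 12 - 7/10 * 4 = 12 - 14/5 = 46/5.

46/5


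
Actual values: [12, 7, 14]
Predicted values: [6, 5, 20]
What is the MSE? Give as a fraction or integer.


MSE = (1/3) * ((12-6)^2=36 + (7-5)^2=4 + (14-20)^2=36). Sum = 76. MSE = 76/3.

76/3


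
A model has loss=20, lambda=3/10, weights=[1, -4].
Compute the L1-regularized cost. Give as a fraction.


L1 norm = sum(|w|) = 5. J = 20 + 3/10 * 5 = 43/2.

43/2


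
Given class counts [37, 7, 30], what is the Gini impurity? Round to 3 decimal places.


Total = 74. Proportions: 37/74, 7/74, 30/74. sum(p_i^2) = 0.4233. Gini = 1 - 0.4233 = 0.5767, which rounds to 0.577.

0.577


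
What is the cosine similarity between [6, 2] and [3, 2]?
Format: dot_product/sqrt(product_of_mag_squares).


dot = 22. |a|^2 = 40, |b|^2 = 13. cos = 22/sqrt(520).

22/sqrt(520)


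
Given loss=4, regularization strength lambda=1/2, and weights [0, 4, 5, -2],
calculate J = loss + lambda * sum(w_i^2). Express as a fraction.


L2 sq norm = sum(w^2) = 45. J = 4 + 1/2 * 45 = 53/2.

53/2


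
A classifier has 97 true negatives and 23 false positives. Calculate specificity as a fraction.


Specificity = TN / (TN + FP) = 97 / 120 = 97/120.

97/120


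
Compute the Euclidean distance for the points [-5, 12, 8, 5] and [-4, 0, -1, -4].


d = sqrt(sum of squared differences). (-5--4)^2=1, (12-0)^2=144, (8--1)^2=81, (5--4)^2=81. Sum = 307.

sqrt(307)


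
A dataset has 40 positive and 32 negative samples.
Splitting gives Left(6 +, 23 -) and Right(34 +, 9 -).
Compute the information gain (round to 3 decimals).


H(parent) = 0.9911. H(left) = 0.7355, H(right) = 0.7401. Weighted = (29/72)*0.7355 + (43/72)*0.7401 = 0.7382. IG = 0.9911 - 0.7382 = 0.2529, which rounds to 0.253.

0.253


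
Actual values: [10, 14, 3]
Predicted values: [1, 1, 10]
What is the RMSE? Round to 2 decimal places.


MSE = 99.6667. RMSE = sqrt(99.6667) = 9.98.

9.98


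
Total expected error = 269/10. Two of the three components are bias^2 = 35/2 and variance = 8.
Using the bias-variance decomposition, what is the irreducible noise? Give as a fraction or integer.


Total error = bias^2 + variance + irreducible noise. So irreducible noise = 269/10 - 35/2 - 8 = 7/5.

7/5


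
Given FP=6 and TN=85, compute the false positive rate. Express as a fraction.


FPR = FP / (FP + TN) = 6 / 91 = 6/91.

6/91


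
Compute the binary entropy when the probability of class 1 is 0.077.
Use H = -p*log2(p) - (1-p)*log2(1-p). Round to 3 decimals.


H = -0.077*log2(0.077) - 0.923*log2(0.923) = 0.392.

0.392


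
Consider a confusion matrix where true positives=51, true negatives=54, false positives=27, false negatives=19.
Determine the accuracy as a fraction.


Accuracy = (TP + TN) / (TP + TN + FP + FN) = (51 + 54) / 151 = 105/151.

105/151


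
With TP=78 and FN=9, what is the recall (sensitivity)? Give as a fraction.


Recall = TP / (TP + FN) = 78 / 87 = 26/29.

26/29


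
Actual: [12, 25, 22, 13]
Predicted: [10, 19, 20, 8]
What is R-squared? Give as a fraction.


Mean(y) = 18. SS_res = 69. SS_tot = 126. R^2 = 1 - 69/(126) = 19/42.

19/42


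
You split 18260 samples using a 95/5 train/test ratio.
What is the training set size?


Test set = 18260 * 5% = 913. Training set = 18260 - 913 = 17347.

17347


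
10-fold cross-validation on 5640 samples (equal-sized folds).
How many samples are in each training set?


Each validation fold has 5640/10 = 564 samples. Training set = 5640 - 564 = 5076.

5076


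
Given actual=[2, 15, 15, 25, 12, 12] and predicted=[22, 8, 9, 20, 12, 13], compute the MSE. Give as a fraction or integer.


MSE = (1/6) * ((2-22)^2=400 + (15-8)^2=49 + (15-9)^2=36 + (25-20)^2=25 + (12-12)^2=0 + (12-13)^2=1). Sum = 511. MSE = 511/6.

511/6


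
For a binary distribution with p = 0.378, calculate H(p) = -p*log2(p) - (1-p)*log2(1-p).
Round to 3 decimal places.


H = -0.378*log2(0.378) - 0.622*log2(0.622) = 0.957.

0.957


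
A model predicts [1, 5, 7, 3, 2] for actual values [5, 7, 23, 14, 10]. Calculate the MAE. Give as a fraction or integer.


MAE = (1/5) * (|5-1|=4 + |7-5|=2 + |23-7|=16 + |14-3|=11 + |10-2|=8). Sum = 41. MAE = 41/5.

41/5


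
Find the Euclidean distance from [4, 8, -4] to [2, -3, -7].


d = sqrt(sum of squared differences). (4-2)^2=4, (8--3)^2=121, (-4--7)^2=9. Sum = 134.

sqrt(134)


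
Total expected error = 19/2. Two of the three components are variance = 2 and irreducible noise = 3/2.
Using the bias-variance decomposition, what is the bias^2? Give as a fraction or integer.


Total error = bias^2 + variance + irreducible noise. So bias^2 = 19/2 - 2 - 3/2 = 6.

6


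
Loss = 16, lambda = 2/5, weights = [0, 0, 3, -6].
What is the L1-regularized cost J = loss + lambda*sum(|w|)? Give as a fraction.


L1 norm = sum(|w|) = 9. J = 16 + 2/5 * 9 = 98/5.

98/5


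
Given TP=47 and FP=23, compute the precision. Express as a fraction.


Precision = TP / (TP + FP) = 47 / 70 = 47/70.

47/70


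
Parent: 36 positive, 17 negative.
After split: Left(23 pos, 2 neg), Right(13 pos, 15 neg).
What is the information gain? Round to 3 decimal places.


H(parent) = 0.9052. H(left) = 0.4022, H(right) = 0.9963. Weighted = (25/53)*0.4022 + (28/53)*0.9963 = 0.7161. IG = 0.9052 - 0.7161 = 0.1891, which rounds to 0.189.

0.189


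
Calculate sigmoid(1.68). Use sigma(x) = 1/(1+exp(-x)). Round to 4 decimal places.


sigma(1.68) = 1/(1+e^(-1.68)) = 1/(1+0.186374) = 1/1.186374 = 0.8429.

0.8429


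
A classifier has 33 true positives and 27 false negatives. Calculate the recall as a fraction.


Recall = TP / (TP + FN) = 33 / 60 = 11/20.

11/20


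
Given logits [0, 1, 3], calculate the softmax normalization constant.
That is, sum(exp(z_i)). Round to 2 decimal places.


Denom = e^0=1.0000 + e^1=2.7183 + e^3=20.0855. Sum = 23.8038, which rounds to 23.80.

23.80


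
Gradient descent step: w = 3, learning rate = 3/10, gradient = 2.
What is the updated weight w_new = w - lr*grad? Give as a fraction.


w_new = 3 - 3/10 * 2 = 3 - 3/5 = 12/5.

12/5


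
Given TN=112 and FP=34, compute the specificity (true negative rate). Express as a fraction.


Specificity = TN / (TN + FP) = 112 / 146 = 56/73.

56/73


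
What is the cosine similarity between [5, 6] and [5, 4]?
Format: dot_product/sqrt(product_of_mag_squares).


dot = 49. |a|^2 = 61, |b|^2 = 41. cos = 49/sqrt(2501).

49/sqrt(2501)


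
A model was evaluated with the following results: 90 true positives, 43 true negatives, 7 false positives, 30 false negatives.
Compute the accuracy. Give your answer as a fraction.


Accuracy = (TP + TN) / (TP + TN + FP + FN) = (90 + 43) / 170 = 133/170.

133/170


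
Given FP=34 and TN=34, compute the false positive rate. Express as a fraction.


FPR = FP / (FP + TN) = 34 / 68 = 1/2.

1/2


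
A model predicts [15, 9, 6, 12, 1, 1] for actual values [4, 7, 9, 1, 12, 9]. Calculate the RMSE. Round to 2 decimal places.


MSE = 73.3333. RMSE = sqrt(73.3333) = 8.56.

8.56


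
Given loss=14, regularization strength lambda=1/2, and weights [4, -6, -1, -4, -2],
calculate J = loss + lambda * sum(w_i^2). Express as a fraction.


L2 sq norm = sum(w^2) = 73. J = 14 + 1/2 * 73 = 101/2.

101/2


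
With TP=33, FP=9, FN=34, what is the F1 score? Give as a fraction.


Precision = 33/42 = 11/14. Recall = 33/67 = 33/67. F1 = 2*P*R/(P+R) = 66/109.

66/109


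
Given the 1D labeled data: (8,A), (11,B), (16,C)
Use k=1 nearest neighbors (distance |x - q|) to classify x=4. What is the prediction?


Distances: |8-4|=4, |11-4|=7, |16-4|=12. 1 nearest: (8,A). Counts: {'A': 1}. Majority class: A.

A


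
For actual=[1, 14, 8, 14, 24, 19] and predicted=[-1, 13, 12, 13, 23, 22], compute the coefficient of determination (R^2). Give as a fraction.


Mean(y) = 40/3. SS_res = 32. SS_tot = 982/3. R^2 = 1 - 32/(982/3) = 443/491.

443/491


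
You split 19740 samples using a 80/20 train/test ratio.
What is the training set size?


Test set = 19740 * 20% = 3948. Training set = 19740 - 3948 = 15792.

15792


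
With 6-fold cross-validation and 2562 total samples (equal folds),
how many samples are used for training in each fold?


Each validation fold has 2562/6 = 427 samples. Training set = 2562 - 427 = 2135.

2135


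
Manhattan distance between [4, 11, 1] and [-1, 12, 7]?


d = sum of absolute differences: |4--1|=5 + |11-12|=1 + |1-7|=6 = 12.

12


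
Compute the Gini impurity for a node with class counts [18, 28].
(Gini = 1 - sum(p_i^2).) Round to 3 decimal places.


Total = 46. Proportions: 18/46, 28/46. sum(p_i^2) = 0.5236. Gini = 1 - 0.5236 = 0.4764, which rounds to 0.476.

0.476


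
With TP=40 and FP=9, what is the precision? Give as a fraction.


Precision = TP / (TP + FP) = 40 / 49 = 40/49.

40/49


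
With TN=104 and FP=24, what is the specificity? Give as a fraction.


Specificity = TN / (TN + FP) = 104 / 128 = 13/16.

13/16


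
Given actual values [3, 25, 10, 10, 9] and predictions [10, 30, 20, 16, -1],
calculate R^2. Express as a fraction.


Mean(y) = 57/5. SS_res = 310. SS_tot = 1326/5. R^2 = 1 - 310/(1326/5) = -112/663.

-112/663


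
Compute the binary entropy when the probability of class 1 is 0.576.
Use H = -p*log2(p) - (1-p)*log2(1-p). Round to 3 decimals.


H = -0.576*log2(0.576) - 0.424*log2(0.424) = 0.983.

0.983


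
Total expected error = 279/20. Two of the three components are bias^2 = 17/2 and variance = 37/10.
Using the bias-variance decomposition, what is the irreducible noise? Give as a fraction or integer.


Total error = bias^2 + variance + irreducible noise. So irreducible noise = 279/20 - 17/2 - 37/10 = 7/4.

7/4


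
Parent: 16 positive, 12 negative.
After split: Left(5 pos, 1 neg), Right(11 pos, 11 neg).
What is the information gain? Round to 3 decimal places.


H(parent) = 0.9852. H(left) = 0.6500, H(right) = 1.0000. Weighted = (6/28)*0.6500 + (22/28)*1.0000 = 0.9250. IG = 0.9852 - 0.9250 = 0.0602, which rounds to 0.060.

0.060


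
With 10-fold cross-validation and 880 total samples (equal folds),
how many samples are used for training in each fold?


Each validation fold has 880/10 = 88 samples. Training set = 880 - 88 = 792.

792


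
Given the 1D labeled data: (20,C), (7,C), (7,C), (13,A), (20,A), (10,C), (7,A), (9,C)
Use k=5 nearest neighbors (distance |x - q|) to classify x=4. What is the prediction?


Distances: |20-4|=16, |7-4|=3, |7-4|=3, |13-4|=9, |20-4|=16, |10-4|=6, |7-4|=3, |9-4|=5. 5 nearest: (7,A), (7,C), (7,C), (9,C), (10,C). Counts: {'A': 1, 'C': 4}. Majority class: C.

C


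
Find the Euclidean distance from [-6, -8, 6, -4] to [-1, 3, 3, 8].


d = sqrt(sum of squared differences). (-6--1)^2=25, (-8-3)^2=121, (6-3)^2=9, (-4-8)^2=144. Sum = 299.

sqrt(299)


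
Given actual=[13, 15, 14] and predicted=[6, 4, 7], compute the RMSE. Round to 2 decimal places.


MSE = 73.0000. RMSE = sqrt(73.0000) = 8.54.

8.54


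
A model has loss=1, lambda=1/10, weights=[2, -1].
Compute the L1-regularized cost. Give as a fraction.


L1 norm = sum(|w|) = 3. J = 1 + 1/10 * 3 = 13/10.

13/10


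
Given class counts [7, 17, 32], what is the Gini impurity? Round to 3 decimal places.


Total = 56. Proportions: 7/56, 17/56, 32/56. sum(p_i^2) = 0.4343. Gini = 1 - 0.4343 = 0.5657, which rounds to 0.566.

0.566


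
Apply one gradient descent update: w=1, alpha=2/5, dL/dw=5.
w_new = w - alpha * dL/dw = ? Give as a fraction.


w_new = 1 - 2/5 * 5 = 1 - 2 = -1.

-1


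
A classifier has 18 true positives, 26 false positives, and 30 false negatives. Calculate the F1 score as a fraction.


Precision = 18/44 = 9/22. Recall = 18/48 = 3/8. F1 = 2*P*R/(P+R) = 9/23.

9/23


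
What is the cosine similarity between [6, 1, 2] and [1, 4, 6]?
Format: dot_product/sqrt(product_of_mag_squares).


dot = 22. |a|^2 = 41, |b|^2 = 53. cos = 22/sqrt(2173).

22/sqrt(2173)


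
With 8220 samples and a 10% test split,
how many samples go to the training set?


Test set = 8220 * 10% = 822. Training set = 8220 - 822 = 7398.

7398


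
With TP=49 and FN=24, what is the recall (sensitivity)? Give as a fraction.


Recall = TP / (TP + FN) = 49 / 73 = 49/73.

49/73


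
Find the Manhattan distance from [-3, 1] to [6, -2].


d = sum of absolute differences: |-3-6|=9 + |1--2|=3 = 12.

12


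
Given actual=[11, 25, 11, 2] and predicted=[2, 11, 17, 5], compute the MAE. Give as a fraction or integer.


MAE = (1/4) * (|11-2|=9 + |25-11|=14 + |11-17|=6 + |2-5|=3). Sum = 32. MAE = 8.

8


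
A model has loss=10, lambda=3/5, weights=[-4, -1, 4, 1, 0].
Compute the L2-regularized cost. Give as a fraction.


L2 sq norm = sum(w^2) = 34. J = 10 + 3/5 * 34 = 152/5.

152/5


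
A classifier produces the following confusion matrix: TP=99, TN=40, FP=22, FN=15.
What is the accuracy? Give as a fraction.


Accuracy = (TP + TN) / (TP + TN + FP + FN) = (99 + 40) / 176 = 139/176.

139/176


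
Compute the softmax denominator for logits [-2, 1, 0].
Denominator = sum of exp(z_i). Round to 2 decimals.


Denom = e^-2=0.1353 + e^1=2.7183 + e^0=1.0000. Sum = 3.8536, which rounds to 3.85.

3.85


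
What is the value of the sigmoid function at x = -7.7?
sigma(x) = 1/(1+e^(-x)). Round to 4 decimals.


sigma(-7.7) = 1/(1+e^(7.7)) = 1/(1+2208.347992) = 1/2209.347992 = 0.0005.

0.0005


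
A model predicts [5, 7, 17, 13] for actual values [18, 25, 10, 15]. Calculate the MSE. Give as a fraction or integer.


MSE = (1/4) * ((18-5)^2=169 + (25-7)^2=324 + (10-17)^2=49 + (15-13)^2=4). Sum = 546. MSE = 273/2.

273/2


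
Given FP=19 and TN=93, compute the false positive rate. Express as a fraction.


FPR = FP / (FP + TN) = 19 / 112 = 19/112.

19/112


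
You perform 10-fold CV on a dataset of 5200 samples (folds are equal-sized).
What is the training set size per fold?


Each validation fold has 5200/10 = 520 samples. Training set = 5200 - 520 = 4680.

4680


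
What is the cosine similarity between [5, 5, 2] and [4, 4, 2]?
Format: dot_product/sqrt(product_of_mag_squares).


dot = 44. |a|^2 = 54, |b|^2 = 36. cos = 44/sqrt(1944).

44/sqrt(1944)


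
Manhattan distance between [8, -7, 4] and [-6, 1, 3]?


d = sum of absolute differences: |8--6|=14 + |-7-1|=8 + |4-3|=1 = 23.

23


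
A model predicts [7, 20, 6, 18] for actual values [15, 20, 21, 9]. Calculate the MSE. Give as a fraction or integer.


MSE = (1/4) * ((15-7)^2=64 + (20-20)^2=0 + (21-6)^2=225 + (9-18)^2=81). Sum = 370. MSE = 185/2.

185/2


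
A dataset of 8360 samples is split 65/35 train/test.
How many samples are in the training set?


Test set = 8360 * 35% = 2926. Training set = 8360 - 2926 = 5434.

5434


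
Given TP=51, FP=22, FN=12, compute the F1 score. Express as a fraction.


Precision = 51/73 = 51/73. Recall = 51/63 = 17/21. F1 = 2*P*R/(P+R) = 3/4.

3/4


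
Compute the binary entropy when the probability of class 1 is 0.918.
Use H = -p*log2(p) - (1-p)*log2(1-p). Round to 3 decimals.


H = -0.918*log2(0.918) - 0.082*log2(0.082) = 0.409.

0.409


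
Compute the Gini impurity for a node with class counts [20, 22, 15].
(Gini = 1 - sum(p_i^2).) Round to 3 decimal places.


Total = 57. Proportions: 20/57, 22/57, 15/57. sum(p_i^2) = 0.3413. Gini = 1 - 0.3413 = 0.6587, which rounds to 0.659.

0.659


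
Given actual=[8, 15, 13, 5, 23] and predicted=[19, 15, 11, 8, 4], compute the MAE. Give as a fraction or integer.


MAE = (1/5) * (|8-19|=11 + |15-15|=0 + |13-11|=2 + |5-8|=3 + |23-4|=19). Sum = 35. MAE = 7.

7


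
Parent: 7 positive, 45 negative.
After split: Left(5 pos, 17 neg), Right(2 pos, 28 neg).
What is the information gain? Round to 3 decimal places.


H(parent) = 0.5700. H(left) = 0.7732, H(right) = 0.3534. Weighted = (22/52)*0.7732 + (30/52)*0.3534 = 0.5310. IG = 0.5700 - 0.5310 = 0.0390, which rounds to 0.039.

0.039


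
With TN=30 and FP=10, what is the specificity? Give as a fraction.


Specificity = TN / (TN + FP) = 30 / 40 = 3/4.

3/4


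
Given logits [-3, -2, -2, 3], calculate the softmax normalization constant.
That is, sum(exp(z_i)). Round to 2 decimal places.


Denom = e^-3=0.0498 + e^-2=0.1353 + e^-2=0.1353 + e^3=20.0855. Sum = 20.4059, which rounds to 20.41.

20.41


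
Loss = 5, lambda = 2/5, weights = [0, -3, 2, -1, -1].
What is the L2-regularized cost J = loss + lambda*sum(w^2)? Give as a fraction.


L2 sq norm = sum(w^2) = 15. J = 5 + 2/5 * 15 = 11.

11


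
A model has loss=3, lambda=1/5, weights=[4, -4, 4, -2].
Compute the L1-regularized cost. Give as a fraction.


L1 norm = sum(|w|) = 14. J = 3 + 1/5 * 14 = 29/5.

29/5


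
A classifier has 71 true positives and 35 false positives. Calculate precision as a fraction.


Precision = TP / (TP + FP) = 71 / 106 = 71/106.

71/106


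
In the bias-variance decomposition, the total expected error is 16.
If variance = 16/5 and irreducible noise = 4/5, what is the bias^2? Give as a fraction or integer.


Total error = bias^2 + variance + irreducible noise. So bias^2 = 16 - 16/5 - 4/5 = 12.

12


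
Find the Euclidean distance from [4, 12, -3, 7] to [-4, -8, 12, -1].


d = sqrt(sum of squared differences). (4--4)^2=64, (12--8)^2=400, (-3-12)^2=225, (7--1)^2=64. Sum = 753.

sqrt(753)


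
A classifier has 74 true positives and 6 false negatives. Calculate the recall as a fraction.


Recall = TP / (TP + FN) = 74 / 80 = 37/40.

37/40


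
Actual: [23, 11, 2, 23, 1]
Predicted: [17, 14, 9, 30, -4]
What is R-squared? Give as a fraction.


Mean(y) = 12. SS_res = 168. SS_tot = 464. R^2 = 1 - 168/(464) = 37/58.

37/58


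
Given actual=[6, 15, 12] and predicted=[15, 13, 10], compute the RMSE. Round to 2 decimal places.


MSE = 29.6667. RMSE = sqrt(29.6667) = 5.45.

5.45


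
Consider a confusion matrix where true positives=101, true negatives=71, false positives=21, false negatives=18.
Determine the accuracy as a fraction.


Accuracy = (TP + TN) / (TP + TN + FP + FN) = (101 + 71) / 211 = 172/211.

172/211


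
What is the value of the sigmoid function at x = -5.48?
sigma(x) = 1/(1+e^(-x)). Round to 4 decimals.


sigma(-5.48) = 1/(1+e^(5.48)) = 1/(1+239.846707) = 1/240.846707 = 0.0042.

0.0042


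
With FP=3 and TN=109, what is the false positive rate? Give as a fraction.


FPR = FP / (FP + TN) = 3 / 112 = 3/112.

3/112


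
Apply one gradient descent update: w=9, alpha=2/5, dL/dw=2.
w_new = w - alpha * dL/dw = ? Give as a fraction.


w_new = 9 - 2/5 * 2 = 9 - 4/5 = 41/5.

41/5


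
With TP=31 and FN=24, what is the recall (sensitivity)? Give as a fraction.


Recall = TP / (TP + FN) = 31 / 55 = 31/55.

31/55


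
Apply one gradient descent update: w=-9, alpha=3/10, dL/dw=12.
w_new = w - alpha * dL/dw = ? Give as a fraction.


w_new = -9 - 3/10 * 12 = -9 - 18/5 = -63/5.

-63/5


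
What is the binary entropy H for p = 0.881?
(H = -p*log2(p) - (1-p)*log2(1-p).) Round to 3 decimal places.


H = -0.881*log2(0.881) - 0.119*log2(0.119) = 0.526.

0.526


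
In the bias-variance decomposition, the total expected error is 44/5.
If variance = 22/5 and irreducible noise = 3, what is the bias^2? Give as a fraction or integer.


Total error = bias^2 + variance + irreducible noise. So bias^2 = 44/5 - 22/5 - 3 = 7/5.

7/5


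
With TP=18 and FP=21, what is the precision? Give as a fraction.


Precision = TP / (TP + FP) = 18 / 39 = 6/13.

6/13


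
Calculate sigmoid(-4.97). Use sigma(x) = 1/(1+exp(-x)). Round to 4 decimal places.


sigma(-4.97) = 1/(1+e^(4.97)) = 1/(1+144.026887) = 1/145.026887 = 0.0069.

0.0069


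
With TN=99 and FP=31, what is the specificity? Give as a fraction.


Specificity = TN / (TN + FP) = 99 / 130 = 99/130.

99/130


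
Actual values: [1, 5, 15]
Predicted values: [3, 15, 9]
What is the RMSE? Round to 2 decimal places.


MSE = 46.6667. RMSE = sqrt(46.6667) = 6.83.

6.83


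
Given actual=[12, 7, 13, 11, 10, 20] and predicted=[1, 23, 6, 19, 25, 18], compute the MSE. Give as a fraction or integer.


MSE = (1/6) * ((12-1)^2=121 + (7-23)^2=256 + (13-6)^2=49 + (11-19)^2=64 + (10-25)^2=225 + (20-18)^2=4). Sum = 719. MSE = 719/6.

719/6


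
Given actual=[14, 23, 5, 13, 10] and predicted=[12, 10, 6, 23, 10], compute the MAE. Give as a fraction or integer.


MAE = (1/5) * (|14-12|=2 + |23-10|=13 + |5-6|=1 + |13-23|=10 + |10-10|=0). Sum = 26. MAE = 26/5.

26/5


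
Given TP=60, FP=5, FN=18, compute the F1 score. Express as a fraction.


Precision = 60/65 = 12/13. Recall = 60/78 = 10/13. F1 = 2*P*R/(P+R) = 120/143.

120/143


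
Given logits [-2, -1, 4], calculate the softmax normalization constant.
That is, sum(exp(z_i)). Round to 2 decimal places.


Denom = e^-2=0.1353 + e^-1=0.3679 + e^4=54.5982. Sum = 55.1014, which rounds to 55.10.

55.10


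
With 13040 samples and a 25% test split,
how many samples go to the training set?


Test set = 13040 * 25% = 3260. Training set = 13040 - 3260 = 9780.

9780


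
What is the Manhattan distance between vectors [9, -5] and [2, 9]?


d = sum of absolute differences: |9-2|=7 + |-5-9|=14 = 21.

21


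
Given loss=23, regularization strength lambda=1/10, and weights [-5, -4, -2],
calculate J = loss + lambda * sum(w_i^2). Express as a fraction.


L2 sq norm = sum(w^2) = 45. J = 23 + 1/10 * 45 = 55/2.

55/2


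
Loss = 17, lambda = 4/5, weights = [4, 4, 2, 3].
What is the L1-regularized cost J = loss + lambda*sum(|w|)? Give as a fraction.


L1 norm = sum(|w|) = 13. J = 17 + 4/5 * 13 = 137/5.

137/5


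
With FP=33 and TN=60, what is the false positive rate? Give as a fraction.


FPR = FP / (FP + TN) = 33 / 93 = 11/31.

11/31


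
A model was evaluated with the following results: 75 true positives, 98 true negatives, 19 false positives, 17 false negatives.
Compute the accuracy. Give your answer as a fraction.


Accuracy = (TP + TN) / (TP + TN + FP + FN) = (75 + 98) / 209 = 173/209.

173/209


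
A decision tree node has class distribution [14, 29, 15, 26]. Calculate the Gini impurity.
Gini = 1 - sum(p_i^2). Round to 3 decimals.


Total = 84. Proportions: 14/84, 29/84, 15/84, 26/84. sum(p_i^2) = 0.2747. Gini = 1 - 0.2747 = 0.7253, which rounds to 0.725.

0.725


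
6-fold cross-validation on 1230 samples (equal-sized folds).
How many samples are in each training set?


Each validation fold has 1230/6 = 205 samples. Training set = 1230 - 205 = 1025.

1025


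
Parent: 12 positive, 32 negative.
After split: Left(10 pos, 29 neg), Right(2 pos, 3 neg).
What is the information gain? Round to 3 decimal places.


H(parent) = 0.8454. H(left) = 0.8213, H(right) = 0.9710. Weighted = (39/44)*0.8213 + (5/44)*0.9710 = 0.8383. IG = 0.8454 - 0.8383 = 0.0071, which rounds to 0.007.

0.007


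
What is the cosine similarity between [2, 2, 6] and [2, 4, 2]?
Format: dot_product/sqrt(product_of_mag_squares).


dot = 24. |a|^2 = 44, |b|^2 = 24. cos = 24/sqrt(1056).

24/sqrt(1056)


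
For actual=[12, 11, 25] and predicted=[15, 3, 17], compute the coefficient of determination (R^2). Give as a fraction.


Mean(y) = 16. SS_res = 137. SS_tot = 122. R^2 = 1 - 137/(122) = -15/122.

-15/122


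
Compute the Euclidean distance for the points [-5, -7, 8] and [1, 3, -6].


d = sqrt(sum of squared differences). (-5-1)^2=36, (-7-3)^2=100, (8--6)^2=196. Sum = 332.

sqrt(332)


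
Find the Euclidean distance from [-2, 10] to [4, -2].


d = sqrt(sum of squared differences). (-2-4)^2=36, (10--2)^2=144. Sum = 180.

sqrt(180)


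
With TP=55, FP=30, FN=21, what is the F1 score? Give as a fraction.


Precision = 55/85 = 11/17. Recall = 55/76 = 55/76. F1 = 2*P*R/(P+R) = 110/161.

110/161


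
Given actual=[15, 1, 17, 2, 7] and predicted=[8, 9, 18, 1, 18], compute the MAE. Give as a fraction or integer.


MAE = (1/5) * (|15-8|=7 + |1-9|=8 + |17-18|=1 + |2-1|=1 + |7-18|=11). Sum = 28. MAE = 28/5.

28/5


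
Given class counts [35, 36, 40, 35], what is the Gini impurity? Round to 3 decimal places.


Total = 146. Proportions: 35/146, 36/146, 40/146, 35/146. sum(p_i^2) = 0.2508. Gini = 1 - 0.2508 = 0.7492, which rounds to 0.749.

0.749


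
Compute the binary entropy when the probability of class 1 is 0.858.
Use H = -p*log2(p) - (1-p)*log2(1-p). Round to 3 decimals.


H = -0.858*log2(0.858) - 0.142*log2(0.142) = 0.589.

0.589


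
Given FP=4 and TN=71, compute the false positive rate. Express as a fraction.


FPR = FP / (FP + TN) = 4 / 75 = 4/75.

4/75


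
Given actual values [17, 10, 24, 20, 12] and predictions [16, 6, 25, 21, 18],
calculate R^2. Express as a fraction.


Mean(y) = 83/5. SS_res = 55. SS_tot = 656/5. R^2 = 1 - 55/(656/5) = 381/656.

381/656


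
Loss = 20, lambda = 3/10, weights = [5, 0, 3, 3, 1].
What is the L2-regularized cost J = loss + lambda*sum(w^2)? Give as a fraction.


L2 sq norm = sum(w^2) = 44. J = 20 + 3/10 * 44 = 166/5.

166/5
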